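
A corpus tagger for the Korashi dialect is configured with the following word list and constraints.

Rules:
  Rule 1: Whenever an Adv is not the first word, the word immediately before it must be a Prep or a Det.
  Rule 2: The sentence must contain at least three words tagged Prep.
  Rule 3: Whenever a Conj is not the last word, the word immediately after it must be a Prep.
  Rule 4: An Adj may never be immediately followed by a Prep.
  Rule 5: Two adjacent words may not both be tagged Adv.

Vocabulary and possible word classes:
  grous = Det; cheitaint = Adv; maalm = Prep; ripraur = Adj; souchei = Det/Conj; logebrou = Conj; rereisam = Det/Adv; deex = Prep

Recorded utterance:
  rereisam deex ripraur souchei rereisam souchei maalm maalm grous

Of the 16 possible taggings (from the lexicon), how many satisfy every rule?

8

Candidates per position — 1:rereisam {Det,Adv}; 2:deex {Prep}; 3:ripraur {Adj}; 4:souchei {Det,Conj}; 5:rereisam {Det,Adv}; 6:souchei {Det,Conj}; 7:maalm {Prep}; 8:maalm {Prep}; 9:grous {Det}.
There are 16 candidate sequences in total.
Checking each against the rules leaves 8 sequences.
Count = 8.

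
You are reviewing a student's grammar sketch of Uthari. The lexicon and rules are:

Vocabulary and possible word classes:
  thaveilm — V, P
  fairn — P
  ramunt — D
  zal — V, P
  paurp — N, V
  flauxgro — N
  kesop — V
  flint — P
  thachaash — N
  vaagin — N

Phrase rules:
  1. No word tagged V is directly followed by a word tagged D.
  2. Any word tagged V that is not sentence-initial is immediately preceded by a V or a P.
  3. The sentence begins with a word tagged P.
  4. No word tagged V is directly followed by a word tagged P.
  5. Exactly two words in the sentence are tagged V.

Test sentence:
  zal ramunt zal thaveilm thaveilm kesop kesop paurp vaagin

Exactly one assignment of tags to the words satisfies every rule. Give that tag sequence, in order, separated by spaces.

Candidates per position — 1:zal {V,P}; 2:ramunt {D}; 3:zal {V,P}; 4:thaveilm {V,P}; 5:thaveilm {V,P}; 6:kesop {V}; 7:kesop {V}; 8:paurp {N,V}; 9:vaagin {N}.
Position 1: tagging it V would leave rule 1 unsatisfiable, so it must be P.
Position 3: tagging it V would leave rule 2 unsatisfiable, so it must be P.
Position 4: tagging it V would leave rule 5 unsatisfiable, so it must be P.
Position 5: tagging it V would leave rule 5 unsatisfiable, so it must be P.
Position 8: tagging it V would leave rule 5 unsatisfiable, so it must be N.
The unique satisfying tagging is: P D P P P V V N N.
Checking: rule 1 ok; rule 2 ok; rule 3 ok; rule 4 ok; rule 5 ok.

P D P P P V V N N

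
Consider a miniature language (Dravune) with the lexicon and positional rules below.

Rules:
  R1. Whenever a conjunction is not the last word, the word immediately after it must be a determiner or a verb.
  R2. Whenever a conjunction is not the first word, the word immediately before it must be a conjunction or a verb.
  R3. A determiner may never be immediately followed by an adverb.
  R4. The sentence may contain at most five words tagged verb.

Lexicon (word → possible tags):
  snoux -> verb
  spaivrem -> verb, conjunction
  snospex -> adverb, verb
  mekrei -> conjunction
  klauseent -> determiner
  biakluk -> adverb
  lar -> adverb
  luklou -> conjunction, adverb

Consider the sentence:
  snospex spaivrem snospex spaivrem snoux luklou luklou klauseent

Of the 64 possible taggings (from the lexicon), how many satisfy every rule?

Candidates per position — 1:snospex {adverb,verb}; 2:spaivrem {verb,conjunction}; 3:snospex {adverb,verb}; 4:spaivrem {verb,conjunction}; 5:snoux {verb}; 6:luklou {conjunction,adverb}; 7:luklou {conjunction,adverb}; 8:klauseent {determiner}.
There are 64 candidate sequences in total.
Checking each against the rules leaves 8 sequences.
Count = 8.

8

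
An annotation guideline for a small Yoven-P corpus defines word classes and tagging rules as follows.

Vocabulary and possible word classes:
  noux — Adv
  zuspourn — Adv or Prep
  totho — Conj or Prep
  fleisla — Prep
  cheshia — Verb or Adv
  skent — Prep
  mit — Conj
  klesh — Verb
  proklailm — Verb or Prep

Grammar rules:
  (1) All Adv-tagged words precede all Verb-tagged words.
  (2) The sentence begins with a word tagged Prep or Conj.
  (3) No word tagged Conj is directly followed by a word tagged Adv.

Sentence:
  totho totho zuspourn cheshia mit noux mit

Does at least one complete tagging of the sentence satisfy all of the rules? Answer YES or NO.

Candidates per position — 1:totho {Conj,Prep}; 2:totho {Conj,Prep}; 3:zuspourn {Adv,Prep}; 4:cheshia {Verb,Adv}; 5:mit {Conj}; 6:noux {Adv}; 7:mit {Conj}.
Rule 3 cannot be satisfied by any choice of tags from the lexicon.
So there is no consistent tagging.

NO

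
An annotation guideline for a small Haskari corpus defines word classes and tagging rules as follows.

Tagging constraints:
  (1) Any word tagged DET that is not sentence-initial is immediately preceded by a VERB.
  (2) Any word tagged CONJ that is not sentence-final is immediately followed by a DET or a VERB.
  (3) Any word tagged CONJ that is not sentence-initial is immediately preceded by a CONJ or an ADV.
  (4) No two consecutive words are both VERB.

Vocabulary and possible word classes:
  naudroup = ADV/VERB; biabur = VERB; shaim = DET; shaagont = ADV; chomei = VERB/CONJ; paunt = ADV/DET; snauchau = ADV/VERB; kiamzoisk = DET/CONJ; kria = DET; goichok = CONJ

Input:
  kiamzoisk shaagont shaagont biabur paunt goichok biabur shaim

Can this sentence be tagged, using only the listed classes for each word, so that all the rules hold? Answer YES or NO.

YES

Candidates per position — 1:kiamzoisk {DET,CONJ}; 2:shaagont {ADV}; 3:shaagont {ADV}; 4:biabur {VERB}; 5:paunt {ADV,DET}; 6:goichok {CONJ}; 7:biabur {VERB}; 8:shaim {DET}.
One satisfying assignment: DET ADV ADV VERB ADV CONJ VERB DET.
Checking: rule 1 ok; rule 2 ok; rule 3 ok; rule 4 ok.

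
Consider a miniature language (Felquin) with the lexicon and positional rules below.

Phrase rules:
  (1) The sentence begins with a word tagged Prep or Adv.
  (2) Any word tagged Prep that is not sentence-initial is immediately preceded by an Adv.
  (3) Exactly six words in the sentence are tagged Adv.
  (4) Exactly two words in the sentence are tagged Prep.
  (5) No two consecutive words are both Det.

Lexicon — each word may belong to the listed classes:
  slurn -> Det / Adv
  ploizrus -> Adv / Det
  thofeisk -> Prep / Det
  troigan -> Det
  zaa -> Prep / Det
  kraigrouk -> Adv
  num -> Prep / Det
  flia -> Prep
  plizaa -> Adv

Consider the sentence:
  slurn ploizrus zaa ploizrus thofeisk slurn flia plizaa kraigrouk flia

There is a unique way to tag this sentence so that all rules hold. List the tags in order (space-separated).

Adv Adv Det Adv Det Adv Prep Adv Adv Prep

Candidates per position — 1:slurn {Det,Adv}; 2:ploizrus {Adv,Det}; 3:zaa {Prep,Det}; 4:ploizrus {Adv,Det}; 5:thofeisk {Prep,Det}; 6:slurn {Det,Adv}; 7:flia {Prep}; 8:plizaa {Adv}; 9:kraigrouk {Adv}; 10:flia {Prep}.
Word 1 cannot be Det — rule 1 would then fail for every completion. It is Adv.
Word 2 cannot be Det — rule 3 would then fail for every completion. It is Adv.
Word 3 cannot be Prep — rule 4 would then fail for every completion. It is Det.
Word 4 cannot be Det — rule 3 would then fail for every completion. It is Adv.
Word 5 cannot be Prep — rule 4 would then fail for every completion. It is Det.
Word 6 cannot be Det — rule 2 would then fail for every completion. It is Adv.
So the tagging must be: Adv Adv Det Adv Det Adv Prep Adv Adv Prep.
Verifying each rule — rule 1 holds; rule 2 holds; rule 3 holds; rule 4 holds; rule 5 holds.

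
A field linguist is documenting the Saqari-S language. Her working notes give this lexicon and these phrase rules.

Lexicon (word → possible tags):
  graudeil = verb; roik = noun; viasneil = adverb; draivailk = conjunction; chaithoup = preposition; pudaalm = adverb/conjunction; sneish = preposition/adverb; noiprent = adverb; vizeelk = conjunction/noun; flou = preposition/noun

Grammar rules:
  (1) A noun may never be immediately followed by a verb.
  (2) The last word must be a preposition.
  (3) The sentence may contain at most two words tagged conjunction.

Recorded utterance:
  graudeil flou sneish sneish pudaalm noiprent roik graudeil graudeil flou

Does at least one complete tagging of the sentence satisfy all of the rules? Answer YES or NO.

NO

Candidates per position — 1:graudeil {verb}; 2:flou {preposition,noun}; 3:sneish {preposition,adverb}; 4:sneish {preposition,adverb}; 5:pudaalm {adverb,conjunction}; 6:noiprent {adverb}; 7:roik {noun}; 8:graudeil {verb}; 9:graudeil {verb}; 10:flou {preposition,noun}.
Rule 1 cannot be satisfied by any choice of tags from the lexicon.
So there is no consistent tagging.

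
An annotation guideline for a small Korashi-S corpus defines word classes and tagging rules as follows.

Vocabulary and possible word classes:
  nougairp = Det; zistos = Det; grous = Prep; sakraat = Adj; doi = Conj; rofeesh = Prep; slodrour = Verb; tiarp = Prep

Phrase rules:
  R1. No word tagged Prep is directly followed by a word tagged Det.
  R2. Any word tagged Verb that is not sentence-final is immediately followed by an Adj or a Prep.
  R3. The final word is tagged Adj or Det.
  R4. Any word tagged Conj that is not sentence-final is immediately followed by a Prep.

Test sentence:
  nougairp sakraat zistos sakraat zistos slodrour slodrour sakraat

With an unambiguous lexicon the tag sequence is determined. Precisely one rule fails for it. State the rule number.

Fixed tagging: Det Adj Det Adj Det Verb Verb Adj.
Applying the rules: R1 ok, R2 fails, R3 ok, R4 ok.
Only rule 2 fails.

2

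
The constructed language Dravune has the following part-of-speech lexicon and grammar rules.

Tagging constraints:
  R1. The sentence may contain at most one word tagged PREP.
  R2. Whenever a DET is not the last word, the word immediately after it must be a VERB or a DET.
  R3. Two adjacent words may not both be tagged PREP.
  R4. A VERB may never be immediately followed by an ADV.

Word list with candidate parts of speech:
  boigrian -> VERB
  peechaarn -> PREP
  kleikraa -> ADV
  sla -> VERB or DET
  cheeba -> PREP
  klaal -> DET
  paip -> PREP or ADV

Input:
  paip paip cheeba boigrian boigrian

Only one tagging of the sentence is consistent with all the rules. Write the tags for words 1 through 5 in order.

Candidates per position — 1:paip {PREP,ADV}; 2:paip {PREP,ADV}; 3:cheeba {PREP}; 4:boigrian {VERB}; 5:boigrian {VERB}.
Word 1 cannot be PREP — rule 1 would then fail for every completion. It is ADV.
Word 2 cannot be PREP — rule 1 would then fail for every completion. It is ADV.
The only consistent sequence is: ADV ADV PREP VERB VERB.
Checking: rule 1 satisfied; rule 2 satisfied; rule 3 satisfied; rule 4 satisfied.

ADV ADV PREP VERB VERB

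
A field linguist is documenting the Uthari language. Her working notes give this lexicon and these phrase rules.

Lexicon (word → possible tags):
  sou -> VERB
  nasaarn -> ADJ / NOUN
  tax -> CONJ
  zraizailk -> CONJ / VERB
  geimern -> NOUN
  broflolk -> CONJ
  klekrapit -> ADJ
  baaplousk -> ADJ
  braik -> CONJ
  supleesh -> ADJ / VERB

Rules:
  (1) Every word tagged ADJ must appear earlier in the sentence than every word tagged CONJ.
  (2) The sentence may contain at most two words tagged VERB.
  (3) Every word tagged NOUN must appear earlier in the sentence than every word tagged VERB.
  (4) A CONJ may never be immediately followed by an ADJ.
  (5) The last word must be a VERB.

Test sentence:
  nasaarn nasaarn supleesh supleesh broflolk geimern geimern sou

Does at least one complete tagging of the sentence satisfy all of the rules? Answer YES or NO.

YES

Candidates per position — 1:nasaarn {ADJ,NOUN}; 2:nasaarn {ADJ,NOUN}; 3:supleesh {ADJ,VERB}; 4:supleesh {ADJ,VERB}; 5:broflolk {CONJ}; 6:geimern {NOUN}; 7:geimern {NOUN}; 8:sou {VERB}.
One satisfying assignment: ADJ NOUN ADJ ADJ CONJ NOUN NOUN VERB.
Verifying each rule — rule 1 ok; rule 2 ok; rule 3 ok; rule 4 ok; rule 5 ok.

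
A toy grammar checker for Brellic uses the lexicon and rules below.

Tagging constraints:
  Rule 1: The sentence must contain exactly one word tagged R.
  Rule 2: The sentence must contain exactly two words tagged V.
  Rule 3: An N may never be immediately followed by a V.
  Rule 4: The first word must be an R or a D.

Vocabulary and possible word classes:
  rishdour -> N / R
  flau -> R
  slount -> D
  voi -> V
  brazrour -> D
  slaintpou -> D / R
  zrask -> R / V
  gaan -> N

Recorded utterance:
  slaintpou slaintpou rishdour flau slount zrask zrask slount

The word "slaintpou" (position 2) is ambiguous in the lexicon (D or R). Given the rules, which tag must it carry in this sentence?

Candidates per position — 1:slaintpou {D,R}; 2:slaintpou {D,R}; 3:rishdour {N,R}; 4:flau {R}; 5:slount {D}; 6:zrask {R,V}; 7:zrask {R,V}; 8:slount {D}.
If word 1 were R, no tagging could satisfy rule 1; so word 1 is D.
If word 2 were R, no tagging could satisfy rule 1; so word 2 is D.
If word 3 were R, no tagging could satisfy rule 1; so word 3 is N.
If word 6 were R, no tagging could satisfy rule 1; so word 6 is V.
If word 7 were R, no tagging could satisfy rule 1; so word 7 is V.
That leaves exactly one tagging: D D N R D V V D.
Check: rule 1 holds; rule 2 holds; rule 3 holds; rule 4 holds.

D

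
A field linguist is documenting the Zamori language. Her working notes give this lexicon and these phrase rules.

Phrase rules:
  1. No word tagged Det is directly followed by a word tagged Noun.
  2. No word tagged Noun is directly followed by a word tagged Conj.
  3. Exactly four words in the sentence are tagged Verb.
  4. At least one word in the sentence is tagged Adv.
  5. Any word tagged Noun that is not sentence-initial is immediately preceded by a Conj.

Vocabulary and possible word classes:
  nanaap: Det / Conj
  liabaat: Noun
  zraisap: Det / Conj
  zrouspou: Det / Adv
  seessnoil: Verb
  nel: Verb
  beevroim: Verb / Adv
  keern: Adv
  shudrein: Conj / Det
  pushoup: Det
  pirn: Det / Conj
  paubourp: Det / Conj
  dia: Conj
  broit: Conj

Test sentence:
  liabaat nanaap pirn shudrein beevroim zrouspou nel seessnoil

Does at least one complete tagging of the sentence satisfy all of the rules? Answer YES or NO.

NO

Candidates per position — 1:liabaat {Noun}; 2:nanaap {Det,Conj}; 3:pirn {Det,Conj}; 4:shudrein {Conj,Det}; 5:beevroim {Verb,Adv}; 6:zrouspou {Det,Adv}; 7:nel {Verb}; 8:seessnoil {Verb}.
Rule 3 cannot be satisfied by any choice of tags from the lexicon.
So there is no consistent tagging.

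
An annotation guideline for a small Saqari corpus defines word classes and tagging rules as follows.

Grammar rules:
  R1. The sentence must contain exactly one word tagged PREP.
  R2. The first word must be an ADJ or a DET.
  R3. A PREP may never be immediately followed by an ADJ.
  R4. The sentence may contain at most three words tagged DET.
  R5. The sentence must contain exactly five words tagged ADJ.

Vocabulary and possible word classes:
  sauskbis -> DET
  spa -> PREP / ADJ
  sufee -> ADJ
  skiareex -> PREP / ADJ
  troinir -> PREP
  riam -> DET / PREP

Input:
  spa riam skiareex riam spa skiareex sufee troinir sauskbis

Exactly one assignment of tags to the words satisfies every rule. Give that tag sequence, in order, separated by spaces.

ADJ DET ADJ DET ADJ ADJ ADJ PREP DET

Candidates per position — 1:spa {PREP,ADJ}; 2:riam {DET,PREP}; 3:skiareex {PREP,ADJ}; 4:riam {DET,PREP}; 5:spa {PREP,ADJ}; 6:skiareex {PREP,ADJ}; 7:sufee {ADJ}; 8:troinir {PREP}; 9:sauskbis {DET}.
Word 1 cannot be PREP — rule 1 would then fail for every completion. It is ADJ.
Word 2 cannot be PREP — rule 1 would then fail for every completion. It is DET.
Word 3 cannot be PREP — rule 1 would then fail for every completion. It is ADJ.
Word 4 cannot be PREP — rule 1 would then fail for every completion. It is DET.
Word 5 cannot be PREP — rule 1 would then fail for every completion. It is ADJ.
Word 6 cannot be PREP — rule 1 would then fail for every completion. It is ADJ.
That leaves exactly one tagging: ADJ DET ADJ DET ADJ ADJ ADJ PREP DET.
Rule-by-rule: rule 1 holds; rule 2 holds; rule 3 holds; rule 4 holds; rule 5 holds.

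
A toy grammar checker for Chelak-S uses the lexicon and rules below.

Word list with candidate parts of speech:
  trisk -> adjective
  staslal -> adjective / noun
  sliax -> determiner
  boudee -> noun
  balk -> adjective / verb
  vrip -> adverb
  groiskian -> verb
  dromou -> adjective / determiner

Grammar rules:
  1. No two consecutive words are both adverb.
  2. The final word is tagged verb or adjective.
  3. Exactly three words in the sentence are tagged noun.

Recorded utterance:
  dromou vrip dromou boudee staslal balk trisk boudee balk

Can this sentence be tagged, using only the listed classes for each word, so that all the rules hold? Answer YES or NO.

Candidates per position — 1:dromou {adjective,determiner}; 2:vrip {adverb}; 3:dromou {adjective,determiner}; 4:boudee {noun}; 5:staslal {adjective,noun}; 6:balk {adjective,verb}; 7:trisk {adjective}; 8:boudee {noun}; 9:balk {adjective,verb}.
One satisfying assignment: adjective adverb adjective noun noun adjective adjective noun verb.
Check: rule 1 ✓; rule 2 ✓; rule 3 ✓.

YES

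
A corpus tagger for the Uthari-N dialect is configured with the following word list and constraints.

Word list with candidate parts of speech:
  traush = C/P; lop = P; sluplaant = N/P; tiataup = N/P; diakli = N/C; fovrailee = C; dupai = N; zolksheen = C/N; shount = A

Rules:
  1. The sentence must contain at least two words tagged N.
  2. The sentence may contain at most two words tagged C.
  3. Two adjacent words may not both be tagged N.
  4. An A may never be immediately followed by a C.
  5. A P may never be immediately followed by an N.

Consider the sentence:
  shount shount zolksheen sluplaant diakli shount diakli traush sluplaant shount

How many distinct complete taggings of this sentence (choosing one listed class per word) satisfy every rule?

Candidates per position — 1:shount {A}; 2:shount {A}; 3:zolksheen {C,N}; 4:sluplaant {N,P}; 5:diakli {N,C}; 6:shount {A}; 7:diakli {N,C}; 8:traush {C,P}; 9:sluplaant {N,P}; 10:shount {A}.
There are 64 candidate sequences in total.
The sequences that satisfy every rule: A A N P C A N C N A; A A N P C A N C P A; A A N P C A N P P A.
Count = 3.

3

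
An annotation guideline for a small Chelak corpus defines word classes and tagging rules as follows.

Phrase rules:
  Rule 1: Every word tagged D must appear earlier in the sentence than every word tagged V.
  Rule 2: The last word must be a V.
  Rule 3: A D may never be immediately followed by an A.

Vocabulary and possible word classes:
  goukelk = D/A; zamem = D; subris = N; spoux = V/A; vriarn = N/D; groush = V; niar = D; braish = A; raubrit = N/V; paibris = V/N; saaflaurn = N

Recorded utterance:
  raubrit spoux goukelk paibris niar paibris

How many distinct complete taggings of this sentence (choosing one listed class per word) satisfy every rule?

Candidates per position — 1:raubrit {N,V}; 2:spoux {V,A}; 3:goukelk {D,A}; 4:paibris {V,N}; 5:niar {D}; 6:paibris {V,N}.
There are 32 candidate sequences in total.
The sequences that satisfy every rule: N A D N D V; N A A N D V.
Count = 2.

2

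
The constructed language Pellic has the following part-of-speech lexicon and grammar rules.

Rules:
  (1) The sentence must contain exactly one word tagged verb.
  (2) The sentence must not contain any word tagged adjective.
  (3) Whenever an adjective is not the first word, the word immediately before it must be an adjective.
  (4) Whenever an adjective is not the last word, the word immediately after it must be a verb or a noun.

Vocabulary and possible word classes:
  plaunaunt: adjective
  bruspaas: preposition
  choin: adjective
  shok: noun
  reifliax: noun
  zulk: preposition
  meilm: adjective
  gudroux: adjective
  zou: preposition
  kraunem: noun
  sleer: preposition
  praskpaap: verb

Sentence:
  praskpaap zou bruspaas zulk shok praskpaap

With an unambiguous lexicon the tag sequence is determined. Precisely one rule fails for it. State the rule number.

Fixed tagging: verb preposition preposition preposition noun verb.
Applying the rules: R1 violated, R2 holds, R3 holds, R4 holds.
Only rule 1 fails.

1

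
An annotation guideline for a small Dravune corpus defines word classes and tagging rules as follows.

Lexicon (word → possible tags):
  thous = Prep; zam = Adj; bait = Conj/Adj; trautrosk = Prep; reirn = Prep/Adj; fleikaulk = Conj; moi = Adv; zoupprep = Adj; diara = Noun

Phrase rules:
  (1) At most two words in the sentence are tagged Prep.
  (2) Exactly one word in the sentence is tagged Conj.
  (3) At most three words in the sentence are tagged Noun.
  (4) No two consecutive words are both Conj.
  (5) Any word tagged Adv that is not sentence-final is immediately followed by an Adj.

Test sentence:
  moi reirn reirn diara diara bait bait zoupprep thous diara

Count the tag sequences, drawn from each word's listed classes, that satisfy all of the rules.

4

Candidates per position — 1:moi {Adv}; 2:reirn {Prep,Adj}; 3:reirn {Prep,Adj}; 4:diara {Noun}; 5:diara {Noun}; 6:bait {Conj,Adj}; 7:bait {Conj,Adj}; 8:zoupprep {Adj}; 9:thous {Prep}; 10:diara {Noun}.
There are 16 candidate sequences in total.
The sequences that satisfy every rule: Adv Adj Prep Noun Noun Conj Adj Adj Prep Noun; Adv Adj Prep Noun Noun Adj Conj Adj Prep Noun; Adv Adj Adj Noun Noun Conj Adj Adj Prep Noun; Adv Adj Adj Noun Noun Adj Conj Adj Prep Noun.
Count = 4.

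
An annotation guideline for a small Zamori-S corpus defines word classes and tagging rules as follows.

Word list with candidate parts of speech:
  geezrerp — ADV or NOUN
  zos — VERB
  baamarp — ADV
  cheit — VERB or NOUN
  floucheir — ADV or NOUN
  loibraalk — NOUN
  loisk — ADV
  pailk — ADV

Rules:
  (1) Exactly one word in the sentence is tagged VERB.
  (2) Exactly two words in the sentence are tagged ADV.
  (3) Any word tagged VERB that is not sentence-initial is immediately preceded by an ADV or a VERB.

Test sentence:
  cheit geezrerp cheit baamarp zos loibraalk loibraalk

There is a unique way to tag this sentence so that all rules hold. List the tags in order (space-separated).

NOUN ADV NOUN ADV VERB NOUN NOUN

Candidates per position — 1:cheit {VERB,NOUN}; 2:geezrerp {ADV,NOUN}; 3:cheit {VERB,NOUN}; 4:baamarp {ADV}; 5:zos {VERB}; 6:loibraalk {NOUN}; 7:loibraalk {NOUN}.
If word 1 were VERB, no tagging could satisfy rule 1; so word 1 is NOUN.
If word 2 were NOUN, no tagging could satisfy rule 2; so word 2 is ADV.
If word 3 were VERB, no tagging could satisfy rule 1; so word 3 is NOUN.
The only consistent sequence is: NOUN ADV NOUN ADV VERB NOUN NOUN.
Verifying each rule — rule 1 ✓; rule 2 ✓; rule 3 ✓.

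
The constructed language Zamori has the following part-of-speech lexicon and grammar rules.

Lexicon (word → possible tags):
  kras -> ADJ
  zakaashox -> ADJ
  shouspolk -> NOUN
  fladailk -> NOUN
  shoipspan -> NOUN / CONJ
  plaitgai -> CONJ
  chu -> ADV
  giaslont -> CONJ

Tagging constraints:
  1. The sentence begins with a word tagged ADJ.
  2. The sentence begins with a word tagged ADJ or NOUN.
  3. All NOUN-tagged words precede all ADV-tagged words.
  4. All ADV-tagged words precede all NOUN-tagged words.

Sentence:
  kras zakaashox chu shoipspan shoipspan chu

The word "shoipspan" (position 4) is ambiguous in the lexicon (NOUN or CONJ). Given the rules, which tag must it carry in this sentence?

CONJ

Candidates per position — 1:kras {ADJ}; 2:zakaashox {ADJ}; 3:chu {ADV}; 4:shoipspan {NOUN,CONJ}; 5:shoipspan {NOUN,CONJ}; 6:chu {ADV}.
If word 4 were NOUN, no tagging could satisfy rule 3; so word 4 is CONJ.
If word 5 were NOUN, no tagging could satisfy rule 3; so word 5 is CONJ.
The only consistent sequence is: ADJ ADJ ADV CONJ CONJ ADV.
Checking: rule 1 ✓; rule 2 ✓; rule 3 ✓; rule 4 ✓.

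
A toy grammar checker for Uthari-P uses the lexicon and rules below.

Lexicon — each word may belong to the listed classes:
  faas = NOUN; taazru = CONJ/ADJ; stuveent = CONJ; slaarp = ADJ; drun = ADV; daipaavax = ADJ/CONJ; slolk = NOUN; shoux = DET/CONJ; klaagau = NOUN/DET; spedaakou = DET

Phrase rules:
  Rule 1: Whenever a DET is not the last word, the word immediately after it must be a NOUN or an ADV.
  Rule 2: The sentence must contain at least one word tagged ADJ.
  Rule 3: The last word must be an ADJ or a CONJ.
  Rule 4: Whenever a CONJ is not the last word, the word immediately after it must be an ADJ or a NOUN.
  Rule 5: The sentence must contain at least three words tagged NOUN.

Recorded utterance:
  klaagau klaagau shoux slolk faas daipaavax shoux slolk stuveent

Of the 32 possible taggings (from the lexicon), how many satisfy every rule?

8

Candidates per position — 1:klaagau {NOUN,DET}; 2:klaagau {NOUN,DET}; 3:shoux {DET,CONJ}; 4:slolk {NOUN}; 5:faas {NOUN}; 6:daipaavax {ADJ,CONJ}; 7:shoux {DET,CONJ}; 8:slolk {NOUN}; 9:stuveent {CONJ}.
There are 32 candidate sequences in total.
Checking each against the rules leaves 8 sequences.
Count = 8.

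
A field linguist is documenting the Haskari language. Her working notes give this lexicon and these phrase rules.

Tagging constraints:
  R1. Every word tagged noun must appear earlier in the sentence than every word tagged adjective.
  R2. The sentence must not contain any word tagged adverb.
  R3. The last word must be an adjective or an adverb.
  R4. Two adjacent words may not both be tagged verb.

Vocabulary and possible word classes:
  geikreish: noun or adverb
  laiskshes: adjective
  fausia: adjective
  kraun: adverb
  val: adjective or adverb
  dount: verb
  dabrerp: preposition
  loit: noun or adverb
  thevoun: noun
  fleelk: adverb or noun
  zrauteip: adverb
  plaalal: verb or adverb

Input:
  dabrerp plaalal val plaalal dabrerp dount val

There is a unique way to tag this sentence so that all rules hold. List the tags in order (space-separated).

preposition verb adjective verb preposition verb adjective

Candidates per position — 1:dabrerp {preposition}; 2:plaalal {verb,adverb}; 3:val {adjective,adverb}; 4:plaalal {verb,adverb}; 5:dabrerp {preposition}; 6:dount {verb}; 7:val {adjective,adverb}.
Position 2: adverb is ruled out by rule 2; that leaves verb.
Position 3: adverb is ruled out by rule 2; that leaves adjective.
Position 4: adverb is ruled out by rule 2; that leaves verb.
Position 7: adverb is ruled out by rule 2; that leaves adjective.
That leaves exactly one tagging: preposition verb adjective verb preposition verb adjective.
Rule-by-rule: rule 1 satisfied; rule 2 satisfied; rule 3 satisfied; rule 4 satisfied.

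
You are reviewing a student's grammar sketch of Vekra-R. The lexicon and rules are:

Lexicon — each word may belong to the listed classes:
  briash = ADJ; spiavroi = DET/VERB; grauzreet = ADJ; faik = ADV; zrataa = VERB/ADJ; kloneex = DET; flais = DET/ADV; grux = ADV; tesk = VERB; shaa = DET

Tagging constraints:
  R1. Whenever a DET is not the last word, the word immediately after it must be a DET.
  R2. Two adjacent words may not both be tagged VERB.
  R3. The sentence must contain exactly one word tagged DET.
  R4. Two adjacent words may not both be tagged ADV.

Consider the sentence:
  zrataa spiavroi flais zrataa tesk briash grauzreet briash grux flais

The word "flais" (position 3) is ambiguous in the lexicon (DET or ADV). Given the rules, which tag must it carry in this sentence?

ADV

Candidates per position — 1:zrataa {VERB,ADJ}; 2:spiavroi {DET,VERB}; 3:flais {DET,ADV}; 4:zrataa {VERB,ADJ}; 5:tesk {VERB}; 6:briash {ADJ}; 7:grauzreet {ADJ}; 8:briash {ADJ}; 9:grux {ADV}; 10:flais {DET,ADV}.
At position 2, choosing DET makes rule 1 impossible to satisfy; hence VERB.
At position 3, choosing DET makes rule 1 impossible to satisfy; hence ADV.
At position 4, choosing VERB makes rule 2 impossible to satisfy; hence ADJ.
At position 10, choosing ADV makes rule 3 impossible to satisfy; hence DET.
At position 1, choosing VERB makes rule 2 impossible to satisfy; hence ADJ.
That leaves exactly one tagging: ADJ VERB ADV ADJ VERB ADJ ADJ ADJ ADV DET.
Rule-by-rule: rule 1 ✓; rule 2 ✓; rule 3 ✓; rule 4 ✓.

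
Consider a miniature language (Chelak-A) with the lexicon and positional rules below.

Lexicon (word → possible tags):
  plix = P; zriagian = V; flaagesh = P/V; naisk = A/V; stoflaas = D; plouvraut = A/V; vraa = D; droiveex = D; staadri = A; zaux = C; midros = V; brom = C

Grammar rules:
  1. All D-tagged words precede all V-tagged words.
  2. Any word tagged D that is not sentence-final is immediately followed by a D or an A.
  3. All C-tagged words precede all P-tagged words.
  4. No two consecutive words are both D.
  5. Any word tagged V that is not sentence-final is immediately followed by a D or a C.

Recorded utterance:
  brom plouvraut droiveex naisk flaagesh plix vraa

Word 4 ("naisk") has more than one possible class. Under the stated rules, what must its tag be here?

A

Candidates per position — 1:brom {C}; 2:plouvraut {A,V}; 3:droiveex {D}; 4:naisk {A,V}; 5:flaagesh {P,V}; 6:plix {P}; 7:vraa {D}.
If word 2 were V, no tagging could satisfy rule 1; so word 2 is A.
If word 4 were V, no tagging could satisfy rule 1; so word 4 is A.
If word 5 were V, no tagging could satisfy rule 1; so word 5 is P.
So the tagging must be: C A D A P P D.
Rule-by-rule: rule 1 ok; rule 2 ok; rule 3 ok; rule 4 ok; rule 5 ok.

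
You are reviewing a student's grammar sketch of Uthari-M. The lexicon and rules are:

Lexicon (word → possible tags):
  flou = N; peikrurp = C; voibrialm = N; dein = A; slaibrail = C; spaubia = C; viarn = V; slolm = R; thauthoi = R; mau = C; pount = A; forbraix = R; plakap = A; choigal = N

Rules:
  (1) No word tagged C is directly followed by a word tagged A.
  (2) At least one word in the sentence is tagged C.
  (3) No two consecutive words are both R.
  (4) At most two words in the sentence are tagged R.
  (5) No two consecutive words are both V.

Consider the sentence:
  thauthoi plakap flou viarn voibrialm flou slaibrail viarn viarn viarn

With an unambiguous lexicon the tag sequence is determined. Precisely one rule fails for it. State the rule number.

Fixed tagging: R A N V N N C V V V.
Checking each rule: R1 ✓, R2 ✓, R3 ✓, R4 ✓, R5 ✗.
Only rule 5 fails.

5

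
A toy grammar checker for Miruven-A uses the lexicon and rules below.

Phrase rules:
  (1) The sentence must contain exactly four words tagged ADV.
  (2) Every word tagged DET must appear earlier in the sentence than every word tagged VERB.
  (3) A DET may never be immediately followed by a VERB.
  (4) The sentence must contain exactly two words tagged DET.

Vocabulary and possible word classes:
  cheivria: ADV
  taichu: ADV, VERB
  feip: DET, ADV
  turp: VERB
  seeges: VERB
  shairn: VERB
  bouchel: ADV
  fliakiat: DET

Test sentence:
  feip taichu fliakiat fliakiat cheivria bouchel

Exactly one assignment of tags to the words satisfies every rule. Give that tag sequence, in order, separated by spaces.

ADV ADV DET DET ADV ADV

Candidates per position — 1:feip {DET,ADV}; 2:taichu {ADV,VERB}; 3:fliakiat {DET}; 4:fliakiat {DET}; 5:cheivria {ADV}; 6:bouchel {ADV}.
At position 1, choosing DET makes rule 1 impossible to satisfy; hence ADV.
At position 2, choosing VERB makes rule 1 impossible to satisfy; hence ADV.
So the tagging must be: ADV ADV DET DET ADV ADV.
Rule-by-rule: rule 1 ✓; rule 2 ✓; rule 3 ✓; rule 4 ✓.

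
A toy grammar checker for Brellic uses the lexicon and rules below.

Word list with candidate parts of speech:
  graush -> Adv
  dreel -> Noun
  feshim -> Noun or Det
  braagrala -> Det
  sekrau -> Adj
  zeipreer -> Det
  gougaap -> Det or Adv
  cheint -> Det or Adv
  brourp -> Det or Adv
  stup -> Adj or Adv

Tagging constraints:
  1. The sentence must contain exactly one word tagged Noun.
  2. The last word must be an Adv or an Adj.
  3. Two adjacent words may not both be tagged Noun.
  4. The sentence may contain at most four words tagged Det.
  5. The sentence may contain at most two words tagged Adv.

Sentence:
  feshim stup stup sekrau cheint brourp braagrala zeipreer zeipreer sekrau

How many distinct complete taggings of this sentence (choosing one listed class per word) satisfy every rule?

7

Candidates per position — 1:feshim {Noun,Det}; 2:stup {Adj,Adv}; 3:stup {Adj,Adv}; 4:sekrau {Adj}; 5:cheint {Det,Adv}; 6:brourp {Det,Adv}; 7:braagrala {Det}; 8:zeipreer {Det}; 9:zeipreer {Det}; 10:sekrau {Adj}.
There are 32 candidate sequences in total.
Checking each against the rules leaves 7 sequences.
Count = 7.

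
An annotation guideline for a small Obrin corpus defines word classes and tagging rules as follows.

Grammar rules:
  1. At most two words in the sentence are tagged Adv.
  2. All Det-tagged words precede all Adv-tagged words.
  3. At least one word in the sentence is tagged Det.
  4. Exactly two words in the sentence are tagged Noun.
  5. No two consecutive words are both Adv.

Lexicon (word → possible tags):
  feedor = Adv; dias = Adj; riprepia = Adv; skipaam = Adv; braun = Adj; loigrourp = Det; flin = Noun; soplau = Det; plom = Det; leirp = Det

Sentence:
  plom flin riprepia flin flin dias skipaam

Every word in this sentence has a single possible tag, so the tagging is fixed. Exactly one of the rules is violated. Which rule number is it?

4

Fixed tagging: Det Noun Adv Noun Noun Adj Adv.
Applying the rules: R1 ok, R2 ok, R3 ok, R4 fails, R5 ok.
Only rule 4 fails.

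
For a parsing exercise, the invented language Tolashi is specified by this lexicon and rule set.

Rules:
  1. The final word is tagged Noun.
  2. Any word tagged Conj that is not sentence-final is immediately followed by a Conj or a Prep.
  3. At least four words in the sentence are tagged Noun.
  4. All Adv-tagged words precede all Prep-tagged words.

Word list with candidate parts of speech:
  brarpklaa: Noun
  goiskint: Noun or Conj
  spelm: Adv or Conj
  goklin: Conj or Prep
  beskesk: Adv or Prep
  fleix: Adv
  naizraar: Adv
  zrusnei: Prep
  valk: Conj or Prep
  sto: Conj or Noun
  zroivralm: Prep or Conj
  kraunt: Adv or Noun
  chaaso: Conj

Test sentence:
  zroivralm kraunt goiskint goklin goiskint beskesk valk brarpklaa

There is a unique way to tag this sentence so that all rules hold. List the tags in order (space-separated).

Prep Noun Noun Prep Noun Prep Prep Noun

Candidates per position — 1:zroivralm {Prep,Conj}; 2:kraunt {Adv,Noun}; 3:goiskint {Noun,Conj}; 4:goklin {Conj,Prep}; 5:goiskint {Noun,Conj}; 6:beskesk {Adv,Prep}; 7:valk {Conj,Prep}; 8:brarpklaa {Noun}.
Position 1: tagging it Conj would leave rule 2 unsatisfiable, so it must be Prep.
Position 2: tagging it Adv would leave rule 3 unsatisfiable, so it must be Noun.
Position 3: tagging it Conj would leave rule 3 unsatisfiable, so it must be Noun.
Position 5: tagging it Conj would leave rule 3 unsatisfiable, so it must be Noun.
Position 6: tagging it Adv would leave rule 4 unsatisfiable, so it must be Prep.
Position 7: tagging it Conj would leave rule 2 unsatisfiable, so it must be Prep.
Position 4: tagging it Conj would leave rule 2 unsatisfiable, so it must be Prep.
The unique satisfying tagging is: Prep Noun Noun Prep Noun Prep Prep Noun.
Check: rule 1 ok; rule 2 ok; rule 3 ok; rule 4 ok.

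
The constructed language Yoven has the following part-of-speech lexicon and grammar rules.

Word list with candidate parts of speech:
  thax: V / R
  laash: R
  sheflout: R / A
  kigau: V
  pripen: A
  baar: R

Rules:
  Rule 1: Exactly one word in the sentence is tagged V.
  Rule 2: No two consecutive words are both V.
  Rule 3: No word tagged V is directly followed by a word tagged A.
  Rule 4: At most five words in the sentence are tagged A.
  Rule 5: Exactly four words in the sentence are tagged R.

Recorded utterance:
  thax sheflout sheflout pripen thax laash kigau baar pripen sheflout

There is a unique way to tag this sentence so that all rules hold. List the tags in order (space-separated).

Candidates per position — 1:thax {V,R}; 2:sheflout {R,A}; 3:sheflout {R,A}; 4:pripen {A}; 5:thax {V,R}; 6:laash {R}; 7:kigau {V}; 8:baar {R}; 9:pripen {A}; 10:sheflout {R,A}.
At position 1, choosing V makes rule 1 impossible to satisfy; hence R.
At position 5, choosing V makes rule 1 impossible to satisfy; hence R.
At position 10, choosing R makes rule 5 impossible to satisfy; hence A.
At position 2, choosing R makes rule 5 impossible to satisfy; hence A.
At position 3, choosing R makes rule 5 impossible to satisfy; hence A.
That leaves exactly one tagging: R A A A R R V R A A.
Check: rule 1 ✓; rule 2 ✓; rule 3 ✓; rule 4 ✓; rule 5 ✓.

R A A A R R V R A A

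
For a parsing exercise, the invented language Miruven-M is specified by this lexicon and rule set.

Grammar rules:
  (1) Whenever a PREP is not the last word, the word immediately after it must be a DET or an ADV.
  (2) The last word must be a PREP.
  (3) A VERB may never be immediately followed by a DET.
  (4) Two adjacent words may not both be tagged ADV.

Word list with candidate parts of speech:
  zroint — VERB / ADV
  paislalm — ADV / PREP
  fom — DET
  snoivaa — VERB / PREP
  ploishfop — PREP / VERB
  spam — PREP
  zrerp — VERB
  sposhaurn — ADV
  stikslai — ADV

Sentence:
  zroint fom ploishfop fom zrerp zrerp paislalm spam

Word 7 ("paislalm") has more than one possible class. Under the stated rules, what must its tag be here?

ADV

Candidates per position — 1:zroint {VERB,ADV}; 2:fom {DET}; 3:ploishfop {PREP,VERB}; 4:fom {DET}; 5:zrerp {VERB}; 6:zrerp {VERB}; 7:paislalm {ADV,PREP}; 8:spam {PREP}.
Position 1: tagging it VERB would leave rule 3 unsatisfiable, so it must be ADV.
Position 3: tagging it VERB would leave rule 3 unsatisfiable, so it must be PREP.
Position 7: tagging it PREP would leave rule 1 unsatisfiable, so it must be ADV.
The unique satisfying tagging is: ADV DET PREP DET VERB VERB ADV PREP.
Verifying each rule — rule 1 satisfied; rule 2 satisfied; rule 3 satisfied; rule 4 satisfied.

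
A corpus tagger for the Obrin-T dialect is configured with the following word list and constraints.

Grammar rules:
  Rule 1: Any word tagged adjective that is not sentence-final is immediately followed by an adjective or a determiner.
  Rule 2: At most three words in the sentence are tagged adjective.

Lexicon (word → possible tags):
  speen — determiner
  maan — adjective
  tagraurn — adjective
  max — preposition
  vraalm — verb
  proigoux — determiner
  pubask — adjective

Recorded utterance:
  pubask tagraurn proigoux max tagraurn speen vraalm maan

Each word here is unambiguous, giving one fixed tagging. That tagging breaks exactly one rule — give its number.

2

Fixed tagging: adjective adjective determiner preposition adjective determiner verb adjective.
Applying the rules: R1 holds, R2 violated.
Only rule 2 fails.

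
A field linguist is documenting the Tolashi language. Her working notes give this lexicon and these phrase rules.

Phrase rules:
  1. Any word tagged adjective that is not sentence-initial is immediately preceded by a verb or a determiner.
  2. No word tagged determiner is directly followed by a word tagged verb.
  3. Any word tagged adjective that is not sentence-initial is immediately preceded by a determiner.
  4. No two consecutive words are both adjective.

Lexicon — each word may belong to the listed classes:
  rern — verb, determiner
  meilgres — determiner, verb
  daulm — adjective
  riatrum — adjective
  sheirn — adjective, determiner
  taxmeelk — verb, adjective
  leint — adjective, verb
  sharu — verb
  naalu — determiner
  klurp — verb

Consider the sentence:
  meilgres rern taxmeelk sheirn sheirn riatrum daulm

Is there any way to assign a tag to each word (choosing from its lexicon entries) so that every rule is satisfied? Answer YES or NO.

NO

Candidates per position — 1:meilgres {determiner,verb}; 2:rern {verb,determiner}; 3:taxmeelk {verb,adjective}; 4:sheirn {adjective,determiner}; 5:sheirn {adjective,determiner}; 6:riatrum {adjective}; 7:daulm {adjective}.
Rule 1 cannot be satisfied by any choice of tags from the lexicon.
So there is no consistent tagging.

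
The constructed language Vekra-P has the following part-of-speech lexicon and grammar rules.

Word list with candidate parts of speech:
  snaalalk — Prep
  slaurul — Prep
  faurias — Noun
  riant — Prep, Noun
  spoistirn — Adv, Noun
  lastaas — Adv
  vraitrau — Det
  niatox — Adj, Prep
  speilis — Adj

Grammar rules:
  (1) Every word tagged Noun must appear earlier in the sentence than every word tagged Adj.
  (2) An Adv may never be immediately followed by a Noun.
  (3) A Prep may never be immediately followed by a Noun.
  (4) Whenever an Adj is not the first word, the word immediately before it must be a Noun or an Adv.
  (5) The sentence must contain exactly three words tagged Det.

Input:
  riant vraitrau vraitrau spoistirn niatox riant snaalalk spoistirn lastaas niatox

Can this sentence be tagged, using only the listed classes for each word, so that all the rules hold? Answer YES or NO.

Candidates per position — 1:riant {Prep,Noun}; 2:vraitrau {Det}; 3:vraitrau {Det}; 4:spoistirn {Adv,Noun}; 5:niatox {Adj,Prep}; 6:riant {Prep,Noun}; 7:snaalalk {Prep}; 8:spoistirn {Adv,Noun}; 9:lastaas {Adv}; 10:niatox {Adj,Prep}.
Rule 5 cannot be satisfied by any choice of tags from the lexicon.
So there is no consistent tagging.

NO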